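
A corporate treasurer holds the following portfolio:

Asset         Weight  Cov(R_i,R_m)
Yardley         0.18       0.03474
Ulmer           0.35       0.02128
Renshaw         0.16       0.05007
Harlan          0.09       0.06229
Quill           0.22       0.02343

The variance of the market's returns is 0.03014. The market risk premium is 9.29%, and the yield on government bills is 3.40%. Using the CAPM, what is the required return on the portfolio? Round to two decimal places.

β_Yardley = 0.03474 / 0.03014 = 1.1526
β_Ulmer = 0.02128 / 0.03014 = 0.7060
β_Renshaw = 0.05007 / 0.03014 = 1.6612
β_Harlan = 0.06229 / 0.03014 = 2.0667
β_Quill = 0.02343 / 0.03014 = 0.7774
β_P = Σ w_i β_i = 0.18×1.1526 + 0.35×0.7060 + 0.16×1.6612 + 0.09×2.0667 + 0.22×0.7774 = 1.0774
E(R_P) = R_f + β_P × MRP = 3.40% + 1.0774 × 9.29% = 13.41%

13.41%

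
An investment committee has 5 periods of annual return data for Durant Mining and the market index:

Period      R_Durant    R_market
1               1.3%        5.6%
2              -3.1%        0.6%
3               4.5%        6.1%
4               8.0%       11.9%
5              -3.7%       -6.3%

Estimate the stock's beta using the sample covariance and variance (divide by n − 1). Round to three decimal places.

Mean R_i = (1.3 − 3.1 + 4.5 + 8.0 − 3.7) / 5 = 1.4000%
Mean R_m = (5.6 + 0.6 + 6.1 + 11.9 − 6.3) / 5 = 3.5800%
Σ(R_i − R̄_i)(R_m − R̄_m) = 126.3200  ⇒  Cov = 126.3200 / 4 = 31.5800
Σ(R_m − R̄_m)² = 186.1480  ⇒  Var(R_m) = 186.1480 / 4 = 46.5370
β = Cov / Var(R_m) = 31.5800 / 46.5370 = 0.6786

0.679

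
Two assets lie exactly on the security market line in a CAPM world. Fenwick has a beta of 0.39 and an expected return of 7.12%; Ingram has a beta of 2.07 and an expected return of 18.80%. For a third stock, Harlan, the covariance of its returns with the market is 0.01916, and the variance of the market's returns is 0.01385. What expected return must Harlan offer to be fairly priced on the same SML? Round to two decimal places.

14.03%

MRP = (18.80% − 7.12%) / (2.07 − 0.39) = 6.9524%
R_f = 7.12% − 0.39 × 6.9524% = 4.4086%
β_Harlan = Cov / Var(R_m) = 0.01916 / 0.01385 = 1.3834
E(R_Harlan) = R_f + β × MRP = 4.4086% + 1.3834 × 6.9524% = 14.03%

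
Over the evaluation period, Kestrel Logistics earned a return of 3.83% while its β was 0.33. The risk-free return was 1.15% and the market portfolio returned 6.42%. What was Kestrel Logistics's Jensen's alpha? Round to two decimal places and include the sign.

+0.94%

Market excess return = 6.42% − 1.15% = 5.27%
CAPM benchmark = R_f + β(R_m − R_f) = 1.15% + 0.33 × 5.27% = 2.8891%
α = actual − benchmark = 3.83% − 2.8891% = +0.94%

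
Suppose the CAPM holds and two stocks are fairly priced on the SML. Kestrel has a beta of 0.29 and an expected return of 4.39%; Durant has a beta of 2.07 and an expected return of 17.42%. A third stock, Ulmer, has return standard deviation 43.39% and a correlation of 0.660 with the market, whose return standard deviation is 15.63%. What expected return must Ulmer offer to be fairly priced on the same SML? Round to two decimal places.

15.68%

MRP = (17.42% − 4.39%) / (2.07 − 0.29) = 7.3202%
R_f = 4.39% − 0.29 × 7.3202% = 2.2671%
β_Ulmer = ρ·σ_i/σ_m = 0.660 × 43.39 / 15.63 = 1.8322
E(R_Ulmer) = R_f + β × MRP = 2.2671% + 1.8322 × 7.3202% = 15.68%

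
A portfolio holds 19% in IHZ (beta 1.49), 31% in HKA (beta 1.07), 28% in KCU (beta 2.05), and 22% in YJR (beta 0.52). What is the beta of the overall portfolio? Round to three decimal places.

β_P = Σ w_i β_i = 0.19×1.49 + 0.31×1.07 + 0.28×2.05 + 0.22×0.52 = 1.3032

1.303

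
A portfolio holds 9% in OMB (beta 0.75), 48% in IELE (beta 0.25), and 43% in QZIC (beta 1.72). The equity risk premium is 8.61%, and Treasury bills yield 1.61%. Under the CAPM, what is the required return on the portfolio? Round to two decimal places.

β_P = Σ w_i β_i = 0.09×0.75 + 0.48×0.25 + 0.43×1.72 = 0.9271
E(R_P) = R_f + β_P × MRP = 1.61% + 0.9271 × 8.61% = 9.59%

9.59%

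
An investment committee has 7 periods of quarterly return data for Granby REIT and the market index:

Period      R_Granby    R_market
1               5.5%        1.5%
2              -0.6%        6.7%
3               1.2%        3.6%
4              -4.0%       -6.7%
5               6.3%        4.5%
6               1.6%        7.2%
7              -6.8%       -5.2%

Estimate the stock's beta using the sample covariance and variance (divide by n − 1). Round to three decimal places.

Mean R_i = (5.5 − 0.6 + 1.2 − 4.0 + 6.3 + 1.6 − 6.8) / 7 = 0.4571%
Mean R_m = (1.5 + 6.7 + 3.6 − 6.7 + 4.5 + 7.2 − 5.2) / 7 = 1.6571%
Σ(R_i − R̄_i)(R_m − R̄_m) = 105.2771  ⇒  Cov = 105.2771 / 6 = 17.5462
Σ(R_m − R̄_m)² = 184.8971  ⇒  Var(R_m) = 184.8971 / 6 = 30.8162
β = Cov / Var(R_m) = 17.5462 / 30.8162 = 0.5694

0.569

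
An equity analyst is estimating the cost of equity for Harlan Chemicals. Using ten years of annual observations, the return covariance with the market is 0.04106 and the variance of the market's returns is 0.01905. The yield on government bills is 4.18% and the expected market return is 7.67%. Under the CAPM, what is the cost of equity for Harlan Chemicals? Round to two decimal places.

11.70%

β = Cov(R_i, R_m) / Var(R_m) = 0.04106 / 0.01905 = 2.1554
MRP = 7.67% − 4.18% = 3.49%
E(R) = R_f + β × MRP = 4.18% + 2.1554 × 3.49% = 11.70%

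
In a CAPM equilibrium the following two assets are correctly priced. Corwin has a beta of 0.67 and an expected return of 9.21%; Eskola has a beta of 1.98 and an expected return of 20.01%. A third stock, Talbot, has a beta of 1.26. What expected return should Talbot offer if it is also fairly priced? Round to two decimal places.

MRP (SML slope) = (20.01% − 9.21%) / (1.98 − 0.67) = 10.80% / 1.31 = 8.2443%
R_f (intercept) = 9.21% − 0.67 × 8.2443% = 3.6863%
E(R_Talbot) = R_f + β × MRP = 3.6863% + 1.26 × 8.2443% = 14.07%

14.07%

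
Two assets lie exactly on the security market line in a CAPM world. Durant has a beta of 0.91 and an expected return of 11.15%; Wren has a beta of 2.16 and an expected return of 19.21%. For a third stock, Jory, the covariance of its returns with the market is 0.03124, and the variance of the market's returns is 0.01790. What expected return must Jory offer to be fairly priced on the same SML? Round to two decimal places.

16.54%

MRP = (19.21% − 11.15%) / (2.16 − 0.91) = 6.4480%
R_f = 11.15% − 0.91 × 6.4480% = 5.2823%
β_Jory = Cov / Var(R_m) = 0.03124 / 0.01790 = 1.7453
E(R_Jory) = R_f + β × MRP = 5.2823% + 1.7453 × 6.4480% = 16.54%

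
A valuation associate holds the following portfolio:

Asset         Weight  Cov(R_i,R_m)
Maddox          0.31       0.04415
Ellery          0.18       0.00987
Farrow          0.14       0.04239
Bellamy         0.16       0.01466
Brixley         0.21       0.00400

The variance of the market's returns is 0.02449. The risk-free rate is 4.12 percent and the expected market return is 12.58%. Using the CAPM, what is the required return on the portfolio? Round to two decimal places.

12.61%

β_Maddox = 0.04415 / 0.02449 = 1.8028
β_Ellery = 0.00987 / 0.02449 = 0.4030
β_Farrow = 0.04239 / 0.02449 = 1.7309
β_Bellamy = 0.01466 / 0.02449 = 0.5986
β_Brixley = 0.00400 / 0.02449 = 0.1633
β_P = Σ w_i β_i = 0.31×1.8028 + 0.18×0.4030 + 0.14×1.7309 + 0.16×0.5986 + 0.21×0.1633 = 1.0038
MRP = 12.58% − 4.12% = 8.46%
E(R_P) = R_f + β_P × MRP = 4.12% + 1.0038 × 8.46% = 12.61%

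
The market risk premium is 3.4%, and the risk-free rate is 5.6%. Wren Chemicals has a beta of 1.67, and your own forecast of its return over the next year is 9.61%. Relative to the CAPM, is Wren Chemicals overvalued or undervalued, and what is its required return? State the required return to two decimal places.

Overvalued; required return 11.28%

Required return = R_f + β·MRP = 5.6% + 1.67 × 3.4% = 11.28%
Forecast 9.61% < required 11.28% → the stock plots below the SML → overvalued.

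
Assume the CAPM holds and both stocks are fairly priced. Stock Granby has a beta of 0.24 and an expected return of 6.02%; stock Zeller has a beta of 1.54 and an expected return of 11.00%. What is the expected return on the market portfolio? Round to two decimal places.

Both satisfy E(R) = R_f + β·MRP, so the slope of the SML is
MRP = (11.00% − 6.02%) / (1.54 − 0.24) = 4.98% / 1.30 = 3.8308%
R_f = E(R_Granby) − β_Granby·MRP = 6.02% − 0.24 × 3.8308% = 5.1006%
E(R_m) = R_f + MRP = 5.1006% + 3.8308% = 8.93%

8.93%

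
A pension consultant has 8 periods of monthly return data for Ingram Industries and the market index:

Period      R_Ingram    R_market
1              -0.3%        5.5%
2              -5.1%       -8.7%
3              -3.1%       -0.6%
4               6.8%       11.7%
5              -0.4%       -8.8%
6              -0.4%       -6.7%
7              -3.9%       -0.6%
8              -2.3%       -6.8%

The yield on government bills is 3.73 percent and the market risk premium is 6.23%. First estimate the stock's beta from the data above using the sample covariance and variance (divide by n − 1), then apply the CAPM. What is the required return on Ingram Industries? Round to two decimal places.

Mean R_i = (-0.3 − 5.1 − 3.1 + 6.8 − 0.4 − 0.4 − 3.9 − 2.3) / 8 = -1.0875%
Mean R_m = (5.5 − 8.7 − 0.6 + 11.7 − 8.8 − 6.7 − 0.6 − 6.8) / 8 = -1.8750%
Σ(R_i − R̄_i)(R_m − R̄_m) = 132.0075  ⇒  Cov = 132.0075 / 7 = 18.8582
Σ(R_m − R̄_m)² = 383.9950  ⇒  Var(R_m) = 383.9950 / 7 = 54.8564
β = Cov / Var(R_m) = 18.8582 / 54.8564 = 0.3438
E(R) = R_f + β × MRP = 3.73% + 0.3438 × 6.23% = 5.87%

5.87%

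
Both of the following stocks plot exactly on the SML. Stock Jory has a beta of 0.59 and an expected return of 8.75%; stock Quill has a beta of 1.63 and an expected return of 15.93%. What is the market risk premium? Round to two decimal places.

6.90%

Both satisfy E(R) = R_f + β·MRP, so the slope of the SML is
MRP = (15.93% − 8.75%) / (1.63 − 0.59) = 7.18% / 1.04 = 6.9038%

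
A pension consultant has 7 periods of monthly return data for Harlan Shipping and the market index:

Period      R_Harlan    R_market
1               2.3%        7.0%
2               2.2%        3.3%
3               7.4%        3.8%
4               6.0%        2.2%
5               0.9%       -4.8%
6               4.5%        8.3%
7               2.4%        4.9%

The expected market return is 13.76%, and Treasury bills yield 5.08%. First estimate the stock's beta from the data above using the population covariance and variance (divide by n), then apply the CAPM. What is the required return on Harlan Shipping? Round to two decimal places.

6.59%

Mean R_i = (2.3 + 2.2 + 7.4 + 6.0 + 0.9 + 4.5 + 2.4) / 7 = 3.6714%
Mean R_m = (7.0 + 3.3 + 3.8 + 2.2 − 4.8 + 8.3 + 4.9) / 7 = 3.5286%
Σ(R_i − R̄_i)(R_m − R̄_m) = 18.7857  ⇒  Cov = 18.7857 / 7 = 2.6837
Σ(R_m − R̄_m)² = 107.9543  ⇒  Var(R_m) = 107.9543 / 7 = 15.4220
β = Cov / Var(R_m) = 2.6837 / 15.4220 = 0.1740
MRP = 13.76% − 5.08% = 8.68%
E(R) = R_f + β × MRP = 5.08% + 0.1740 × 8.68% = 6.59%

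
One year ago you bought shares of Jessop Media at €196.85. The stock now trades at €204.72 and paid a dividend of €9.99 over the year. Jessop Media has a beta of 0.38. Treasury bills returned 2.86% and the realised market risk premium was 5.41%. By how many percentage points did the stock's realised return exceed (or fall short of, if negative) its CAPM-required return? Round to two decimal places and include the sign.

+4.16%

Realised HPR = (P1 + D1 − P0) / P0 = (204.72 + 9.99 − 196.85) / 196.85 = 17.86 / 196.85 = 9.0729%
CAPM required = R_f + β·MRP = 2.86% + 0.38 × 5.41% = 4.9158%
α = realised − required = 9.0729% − 4.9158% = +4.16%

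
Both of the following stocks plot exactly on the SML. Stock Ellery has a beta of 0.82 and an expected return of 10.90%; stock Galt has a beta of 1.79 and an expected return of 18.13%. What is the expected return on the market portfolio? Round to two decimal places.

12.24%

Both satisfy E(R) = R_f + β·MRP, so the slope of the SML is
MRP = (18.13% − 10.90%) / (1.79 − 0.82) = 7.23% / 0.97 = 7.4536%
R_f = E(R_Ellery) − β_Ellery·MRP = 10.90% − 0.82 × 7.4536% = 4.7880%
E(R_m) = R_f + MRP = 4.7880% + 7.4536% = 12.24%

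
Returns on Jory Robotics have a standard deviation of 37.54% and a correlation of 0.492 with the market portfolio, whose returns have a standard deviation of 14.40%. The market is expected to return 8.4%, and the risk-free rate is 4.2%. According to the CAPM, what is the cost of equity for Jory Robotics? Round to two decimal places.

β = ρ × σ_i / σ_m = 0.492 × 37.54% / 14.40% = 1.2826
MRP = 8.4% − 4.2% = 4.20%
E(R) = 4.2% + 1.2826 × 4.2% = 9.59%

9.59%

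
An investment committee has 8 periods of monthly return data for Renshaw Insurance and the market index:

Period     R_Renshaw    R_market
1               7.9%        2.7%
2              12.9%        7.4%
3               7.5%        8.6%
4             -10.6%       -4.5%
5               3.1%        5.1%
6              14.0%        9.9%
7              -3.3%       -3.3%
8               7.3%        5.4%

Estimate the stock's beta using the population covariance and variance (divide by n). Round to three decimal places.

1.425

Mean R_i = (7.9 + 12.9 + 7.5 − 10.6 + 3.1 + 14.0 − 3.3 + 7.3) / 8 = 4.8500%
Mean R_m = (2.7 + 7.4 + 8.6 − 4.5 + 5.1 + 9.9 − 3.3 + 5.4) / 8 = 3.9125%
Σ(R_i − R̄_i)(R_m − R̄_m) = 281.9050  ⇒  Cov = 281.9050 / 8 = 35.2381
Σ(R_m − R̄_m)² = 197.8688  ⇒  Var(R_m) = 197.8688 / 8 = 24.7336
β = Cov / Var(R_m) = 35.2381 / 24.7336 = 1.4247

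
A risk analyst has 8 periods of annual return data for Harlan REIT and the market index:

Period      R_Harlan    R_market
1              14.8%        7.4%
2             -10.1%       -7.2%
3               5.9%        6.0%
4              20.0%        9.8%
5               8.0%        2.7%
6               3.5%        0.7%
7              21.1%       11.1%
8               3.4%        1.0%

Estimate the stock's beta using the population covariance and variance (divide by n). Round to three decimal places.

Mean R_i = (14.8 − 10.1 + 5.9 + 20.0 + 8.0 + 3.5 + 21.1 + 3.4) / 8 = 8.3250%
Mean R_m = (7.4 − 7.2 + 6.0 + 9.8 + 2.7 + 0.7 + 11.1 + 1.0) / 8 = 3.9375%
Σ(R_i − R̄_i)(R_m − R̄_m) = 413.0625  ⇒  Cov = 413.0625 / 8 = 51.6328
Σ(R_m − R̄_m)² = 246.5988  ⇒  Var(R_m) = 246.5988 / 8 = 30.8249
β = Cov / Var(R_m) = 51.6328 / 30.8249 = 1.6750

1.675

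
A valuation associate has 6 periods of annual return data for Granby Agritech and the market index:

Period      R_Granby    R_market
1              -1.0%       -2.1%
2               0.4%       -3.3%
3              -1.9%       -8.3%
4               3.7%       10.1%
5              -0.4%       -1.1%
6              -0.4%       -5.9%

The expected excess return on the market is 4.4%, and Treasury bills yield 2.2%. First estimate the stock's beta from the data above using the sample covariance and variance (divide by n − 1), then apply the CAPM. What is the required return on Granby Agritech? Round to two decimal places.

Mean R_i = (-1.0 + 0.4 − 1.9 + 3.7 − 0.4 − 0.4) / 6 = 0.0667%
Mean R_m = (-2.1 − 3.3 − 8.3 + 10.1 − 1.1 − 5.9) / 6 = -1.7667%
Σ(R_i − R̄_i)(R_m − R̄_m) = 57.4267  ⇒  Cov = 57.4267 / 5 = 11.4853
Σ(R_m − R̄_m)² = 203.4933  ⇒  Var(R_m) = 203.4933 / 5 = 40.6987
β = Cov / Var(R_m) = 11.4853 / 40.6987 = 0.2822
E(R) = R_f + β × MRP = 2.2% + 0.2822 × 4.4% = 3.44%

3.44%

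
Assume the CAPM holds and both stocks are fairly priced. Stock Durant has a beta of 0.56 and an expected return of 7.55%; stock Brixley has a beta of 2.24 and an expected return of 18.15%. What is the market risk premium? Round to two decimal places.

6.31%

Both satisfy E(R) = R_f + β·MRP, so the slope of the SML is
MRP = (18.15% − 7.55%) / (2.24 − 0.56) = 10.60% / 1.68 = 6.3095%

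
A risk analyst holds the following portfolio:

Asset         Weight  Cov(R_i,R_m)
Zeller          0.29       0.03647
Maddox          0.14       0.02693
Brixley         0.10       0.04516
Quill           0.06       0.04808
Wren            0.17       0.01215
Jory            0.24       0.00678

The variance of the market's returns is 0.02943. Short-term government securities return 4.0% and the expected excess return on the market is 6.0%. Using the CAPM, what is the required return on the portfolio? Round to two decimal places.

9.19%

β_Zeller = 0.03647 / 0.02943 = 1.2392
β_Maddox = 0.02693 / 0.02943 = 0.9151
β_Brixley = 0.04516 / 0.02943 = 1.5345
β_Quill = 0.04808 / 0.02943 = 1.6337
β_Wren = 0.01215 / 0.02943 = 0.4128
β_Jory = 0.00678 / 0.02943 = 0.2304
β_P = Σ w_i β_i = 0.29×1.2392 + 0.14×0.9151 + 0.10×1.5345 + 0.06×1.6337 + 0.17×0.4128 + 0.24×0.2304 = 0.8644
E(R_P) = R_f + β_P × MRP = 4.0% + 0.8644 × 6.0% = 9.19%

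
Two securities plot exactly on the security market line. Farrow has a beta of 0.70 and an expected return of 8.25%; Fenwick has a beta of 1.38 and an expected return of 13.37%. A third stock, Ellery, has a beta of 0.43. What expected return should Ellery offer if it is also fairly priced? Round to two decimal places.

6.22%

MRP (SML slope) = (13.37% − 8.25%) / (1.38 − 0.70) = 5.12% / 0.68 = 7.5294%
R_f (intercept) = 8.25% − 0.70 × 7.5294% = 2.9794%
E(R_Ellery) = R_f + β × MRP = 2.9794% + 0.43 × 7.5294% = 6.22%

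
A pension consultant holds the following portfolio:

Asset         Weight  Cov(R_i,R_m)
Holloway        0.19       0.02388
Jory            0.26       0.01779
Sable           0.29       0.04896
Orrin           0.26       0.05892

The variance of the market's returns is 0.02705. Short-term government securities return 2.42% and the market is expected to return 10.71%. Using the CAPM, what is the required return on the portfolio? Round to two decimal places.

14.27%

β_Holloway = 0.02388 / 0.02705 = 0.8828
β_Jory = 0.01779 / 0.02705 = 0.6577
β_Sable = 0.04896 / 0.02705 = 1.8100
β_Orrin = 0.05892 / 0.02705 = 2.1782
β_P = Σ w_i β_i = 0.19×0.8828 + 0.26×0.6577 + 0.29×1.8100 + 0.26×2.1782 = 1.4300
MRP = 10.71% − 2.42% = 8.29%
E(R_P) = R_f + β_P × MRP = 2.42% + 1.4300 × 8.29% = 14.27%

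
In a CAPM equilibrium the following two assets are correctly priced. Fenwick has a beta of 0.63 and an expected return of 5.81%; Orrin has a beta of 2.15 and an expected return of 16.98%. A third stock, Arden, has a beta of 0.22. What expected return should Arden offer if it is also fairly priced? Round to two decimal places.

MRP (SML slope) = (16.98% − 5.81%) / (2.15 − 0.63) = 11.17% / 1.52 = 7.3487%
R_f (intercept) = 5.81% − 0.63 × 7.3487% = 1.1803%
E(R_Arden) = R_f + β × MRP = 1.1803% + 0.22 × 7.3487% = 2.80%

2.80%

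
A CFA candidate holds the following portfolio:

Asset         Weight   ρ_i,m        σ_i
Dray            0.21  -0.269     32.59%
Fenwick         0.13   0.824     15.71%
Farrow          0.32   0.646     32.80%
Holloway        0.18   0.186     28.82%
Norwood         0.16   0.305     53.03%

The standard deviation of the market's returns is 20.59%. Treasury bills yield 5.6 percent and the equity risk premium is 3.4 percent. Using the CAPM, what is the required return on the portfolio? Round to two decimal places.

7.28%

β_Dray = -0.269 × 32.59% / 20.59% = -0.4258
β_Fenwick = 0.824 × 15.71% / 20.59% = 0.6287
β_Farrow = 0.646 × 32.80% / 20.59% = 1.0291
β_Holloway = 0.186 × 28.82% / 20.59% = 0.2603
β_Norwood = 0.305 × 53.03% / 20.59% = 0.7855
β_P = Σ w_i β_i = 0.21×-0.4258 + 0.13×0.6287 + 0.32×1.0291 + 0.18×0.2603 + 0.16×0.7855 = 0.4942
E(R_P) = R_f + β_P × MRP = 5.6% + 0.4942 × 3.4% = 7.28%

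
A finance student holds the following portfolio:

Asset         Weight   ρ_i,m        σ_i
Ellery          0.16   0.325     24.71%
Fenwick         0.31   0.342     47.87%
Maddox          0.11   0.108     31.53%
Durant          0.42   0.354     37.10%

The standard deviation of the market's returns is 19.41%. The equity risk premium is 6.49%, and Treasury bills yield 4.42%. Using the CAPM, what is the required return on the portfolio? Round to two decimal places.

8.52%

β_Ellery = 0.325 × 24.71% / 19.41% = 0.4137
β_Fenwick = 0.342 × 47.87% / 19.41% = 0.8435
β_Maddox = 0.108 × 31.53% / 19.41% = 0.1754
β_Durant = 0.354 × 37.10% / 19.41% = 0.6766
β_P = Σ w_i β_i = 0.16×0.4137 + 0.31×0.8435 + 0.11×0.1754 + 0.42×0.6766 = 0.6311
E(R_P) = R_f + β_P × MRP = 4.42% + 0.6311 × 6.49% = 8.52%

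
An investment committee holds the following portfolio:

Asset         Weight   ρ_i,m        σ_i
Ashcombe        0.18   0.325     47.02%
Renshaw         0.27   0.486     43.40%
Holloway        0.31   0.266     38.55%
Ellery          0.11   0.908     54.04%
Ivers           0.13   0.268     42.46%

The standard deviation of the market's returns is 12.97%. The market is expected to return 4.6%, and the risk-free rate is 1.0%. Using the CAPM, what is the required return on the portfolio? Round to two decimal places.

β_Ashcombe = 0.325 × 47.02% / 12.97% = 1.1782
β_Renshaw = 0.486 × 43.40% / 12.97% = 1.6262
β_Holloway = 0.266 × 38.55% / 12.97% = 0.7906
β_Ellery = 0.908 × 54.04% / 12.97% = 3.7832
β_Ivers = 0.268 × 42.46% / 12.97% = 0.8774
β_P = Σ w_i β_i = 0.18×1.1782 + 0.27×1.6262 + 0.31×0.7906 + 0.11×3.7832 + 0.13×0.8774 = 1.4265
MRP = 4.6% − 1.0% = 3.60%
E(R_P) = R_f + β_P × MRP = 1.0% + 1.4265 × 3.6% = 6.14%

6.14%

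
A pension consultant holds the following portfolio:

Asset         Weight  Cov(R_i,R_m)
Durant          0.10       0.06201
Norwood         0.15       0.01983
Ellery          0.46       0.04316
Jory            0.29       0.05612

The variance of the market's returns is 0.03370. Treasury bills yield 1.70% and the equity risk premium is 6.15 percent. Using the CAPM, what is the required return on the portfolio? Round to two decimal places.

9.97%

β_Durant = 0.06201 / 0.03370 = 1.8401
β_Norwood = 0.01983 / 0.03370 = 0.5884
β_Ellery = 0.04316 / 0.03370 = 1.2807
β_Jory = 0.05612 / 0.03370 = 1.6653
β_P = Σ w_i β_i = 0.10×1.8401 + 0.15×0.5884 + 0.46×1.2807 + 0.29×1.6653 = 1.3443
E(R_P) = R_f + β_P × MRP = 1.70% + 1.3443 × 6.15% = 9.97%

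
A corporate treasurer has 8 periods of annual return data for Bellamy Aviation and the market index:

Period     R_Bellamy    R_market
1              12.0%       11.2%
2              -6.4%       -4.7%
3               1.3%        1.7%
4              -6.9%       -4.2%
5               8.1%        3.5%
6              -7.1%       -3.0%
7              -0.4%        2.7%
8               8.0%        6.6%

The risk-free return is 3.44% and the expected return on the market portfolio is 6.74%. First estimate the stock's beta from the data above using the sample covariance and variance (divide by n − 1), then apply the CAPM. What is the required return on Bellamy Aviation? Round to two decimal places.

7.74%

Mean R_i = (12.0 − 6.4 + 1.3 − 6.9 + 8.1 − 7.1 − 0.4 + 8.0) / 8 = 1.0750%
Mean R_m = (11.2 − 4.7 + 1.7 − 4.2 + 3.5 − 3.0 + 2.7 + 6.6) / 8 = 1.7250%
Σ(R_i − R̄_i)(R_m − R̄_m) = 282.2050  ⇒  Cov = 282.2050 / 7 = 40.3150
Σ(R_m − R̄_m)² = 216.3550  ⇒  Var(R_m) = 216.3550 / 7 = 30.9079
β = Cov / Var(R_m) = 40.3150 / 30.9079 = 1.3044
MRP = 6.74% − 3.44% = 3.30%
E(R) = R_f + β × MRP = 3.44% + 1.3044 × 3.30% = 7.74%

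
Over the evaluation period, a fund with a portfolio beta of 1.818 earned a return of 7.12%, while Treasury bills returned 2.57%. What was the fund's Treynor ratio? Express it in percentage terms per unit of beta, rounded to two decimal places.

Treynor = (R_P − R_f) / β_P = (7.12% − 2.57%) / 1.8180 = 4.55% / 1.8180 = 2.50%

2.50%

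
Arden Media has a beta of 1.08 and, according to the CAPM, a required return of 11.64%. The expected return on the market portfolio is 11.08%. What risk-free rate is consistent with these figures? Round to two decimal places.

E(R) = R_f + β(E(R_m) − R_f) = R_f(1 − β) + β·E(R_m)
11.64% = R_f × (1 − 1.08) + 1.08 × 11.08%
11.64% = R_f × -0.08 + 11.9664%
R_f = (11.64% − 11.9664%) / -0.08 = 4.08%

4.08%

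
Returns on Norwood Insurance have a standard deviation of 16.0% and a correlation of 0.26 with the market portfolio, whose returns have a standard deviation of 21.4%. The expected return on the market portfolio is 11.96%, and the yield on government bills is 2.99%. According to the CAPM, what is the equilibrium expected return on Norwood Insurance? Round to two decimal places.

4.73%

β = ρ × σ_i / σ_m = 0.26 × 16.0% / 21.4% = 0.1944
MRP = 11.96% − 2.99% = 8.97%
E(R) = 2.99% + 0.1944 × 8.97% = 4.73%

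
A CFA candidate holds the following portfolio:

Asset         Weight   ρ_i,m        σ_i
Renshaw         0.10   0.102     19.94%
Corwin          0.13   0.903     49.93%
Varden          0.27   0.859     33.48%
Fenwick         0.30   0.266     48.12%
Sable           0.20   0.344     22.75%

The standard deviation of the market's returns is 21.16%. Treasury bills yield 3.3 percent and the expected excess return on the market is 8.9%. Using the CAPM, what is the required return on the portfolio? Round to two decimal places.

β_Renshaw = 0.102 × 19.94% / 21.16% = 0.0961
β_Corwin = 0.903 × 49.93% / 21.16% = 2.1308
β_Varden = 0.859 × 33.48% / 21.16% = 1.3591
β_Fenwick = 0.266 × 48.12% / 21.16% = 0.6049
β_Sable = 0.344 × 22.75% / 21.16% = 0.3698
β_P = Σ w_i β_i = 0.10×0.0961 + 0.13×2.1308 + 0.27×1.3591 + 0.30×0.6049 + 0.20×0.3698 = 0.9090
E(R_P) = R_f + β_P × MRP = 3.3% + 0.9090 × 8.9% = 11.39%

11.39%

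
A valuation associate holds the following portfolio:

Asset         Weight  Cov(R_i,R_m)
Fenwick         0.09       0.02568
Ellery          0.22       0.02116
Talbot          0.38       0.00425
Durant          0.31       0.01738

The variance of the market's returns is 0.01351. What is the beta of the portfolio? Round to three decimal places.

1.034

β_Fenwick = 0.02568 / 0.01351 = 1.9008
β_Ellery = 0.02116 / 0.01351 = 1.5662
β_Talbot = 0.00425 / 0.01351 = 0.3146
β_Durant = 0.01738 / 0.01351 = 1.2865
β_P = Σ w_i β_i = 0.09×1.9008 + 0.22×1.5662 + 0.38×0.3146 + 0.31×1.2865 = 1.0340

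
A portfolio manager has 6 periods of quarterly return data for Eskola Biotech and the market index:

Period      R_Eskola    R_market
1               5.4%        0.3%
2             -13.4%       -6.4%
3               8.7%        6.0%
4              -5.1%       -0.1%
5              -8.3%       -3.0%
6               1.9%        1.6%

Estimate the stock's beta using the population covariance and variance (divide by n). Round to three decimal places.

1.873

Mean R_i = (5.4 − 13.4 + 8.7 − 5.1 − 8.3 + 1.9) / 6 = -1.8000%
Mean R_m = (0.3 − 6.4 + 6.0 − 0.1 − 3.0 + 1.6) / 6 = -0.2667%
Σ(R_i − R̄_i)(R_m − R̄_m) = 165.1500  ⇒  Cov = 165.1500 / 6 = 27.5250
Σ(R_m − R̄_m)² = 88.1933  ⇒  Var(R_m) = 88.1933 / 6 = 14.6989
β = Cov / Var(R_m) = 27.5250 / 14.6989 = 1.8726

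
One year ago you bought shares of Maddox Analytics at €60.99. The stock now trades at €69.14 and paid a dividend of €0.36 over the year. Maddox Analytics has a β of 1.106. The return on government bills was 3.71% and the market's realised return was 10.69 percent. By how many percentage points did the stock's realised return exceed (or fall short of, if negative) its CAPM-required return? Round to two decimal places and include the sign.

+2.52%

Realised HPR = (P1 + D1 − P0) / P0 = (69.14 + 0.36 − 60.99) / 60.99 = 8.51 / 60.99 = 13.9531%
MRP = 10.69% − 3.71% = 6.98%
CAPM required = R_f + β·MRP = 3.71% + 1.106 × 6.98% = 11.42988%
α = realised − required = 13.9531% − 11.42988% = +2.52%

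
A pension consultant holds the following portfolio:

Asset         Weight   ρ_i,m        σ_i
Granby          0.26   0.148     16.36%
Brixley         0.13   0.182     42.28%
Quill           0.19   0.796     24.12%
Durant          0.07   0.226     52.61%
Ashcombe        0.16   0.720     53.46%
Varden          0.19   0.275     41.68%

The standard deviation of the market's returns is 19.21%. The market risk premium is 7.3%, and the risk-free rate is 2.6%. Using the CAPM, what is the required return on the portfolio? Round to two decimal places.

8.09%

β_Granby = 0.148 × 16.36% / 19.21% = 0.1260
β_Brixley = 0.182 × 42.28% / 19.21% = 0.4006
β_Quill = 0.796 × 24.12% / 19.21% = 0.9995
β_Durant = 0.226 × 52.61% / 19.21% = 0.6189
β_Ashcombe = 0.720 × 53.46% / 19.21% = 2.0037
β_Varden = 0.275 × 41.68% / 19.21% = 0.5967
β_P = Σ w_i β_i = 0.26×0.1260 + 0.13×0.4006 + 0.19×0.9995 + 0.07×0.6189 + 0.16×2.0037 + 0.19×0.5967 = 0.7520
E(R_P) = R_f + β_P × MRP = 2.6% + 0.7520 × 7.3% = 8.09%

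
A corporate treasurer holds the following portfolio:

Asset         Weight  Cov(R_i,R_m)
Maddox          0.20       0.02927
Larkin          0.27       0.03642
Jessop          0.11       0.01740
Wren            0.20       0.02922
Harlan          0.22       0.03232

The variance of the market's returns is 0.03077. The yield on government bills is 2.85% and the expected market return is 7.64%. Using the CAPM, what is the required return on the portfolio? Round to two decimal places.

7.61%

β_Maddox = 0.02927 / 0.03077 = 0.9513
β_Larkin = 0.03642 / 0.03077 = 1.1836
β_Jessop = 0.01740 / 0.03077 = 0.5655
β_Wren = 0.02922 / 0.03077 = 0.9496
β_Harlan = 0.03232 / 0.03077 = 1.0504
β_P = Σ w_i β_i = 0.20×0.9513 + 0.27×1.1836 + 0.11×0.5655 + 0.20×0.9496 + 0.22×1.0504 = 0.9930
MRP = 7.64% − 2.85% = 4.79%
E(R_P) = R_f + β_P × MRP = 2.85% + 0.9930 × 4.79% = 7.61%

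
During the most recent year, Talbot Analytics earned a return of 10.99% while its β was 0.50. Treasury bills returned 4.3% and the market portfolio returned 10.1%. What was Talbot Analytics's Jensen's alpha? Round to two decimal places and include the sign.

Market excess return = 10.1% − 4.3% = 5.80%
CAPM benchmark = R_f + β(R_m − R_f) = 4.3% + 0.50 × 5.8% = 7.2000%
α = actual − benchmark = 10.99% − 7.2000% = +3.79%

+3.79%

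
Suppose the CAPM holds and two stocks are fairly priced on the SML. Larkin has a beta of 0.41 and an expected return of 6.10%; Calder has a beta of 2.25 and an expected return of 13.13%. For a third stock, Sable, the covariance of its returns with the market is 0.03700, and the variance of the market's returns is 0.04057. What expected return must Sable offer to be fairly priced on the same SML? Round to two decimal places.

8.02%

MRP = (13.13% − 6.10%) / (2.25 − 0.41) = 3.8207%
R_f = 6.10% − 0.41 × 3.8207% = 4.5335%
β_Sable = Cov / Var(R_m) = 0.03700 / 0.04057 = 0.9120
E(R_Sable) = R_f + β × MRP = 4.5335% + 0.9120 × 3.8207% = 8.02%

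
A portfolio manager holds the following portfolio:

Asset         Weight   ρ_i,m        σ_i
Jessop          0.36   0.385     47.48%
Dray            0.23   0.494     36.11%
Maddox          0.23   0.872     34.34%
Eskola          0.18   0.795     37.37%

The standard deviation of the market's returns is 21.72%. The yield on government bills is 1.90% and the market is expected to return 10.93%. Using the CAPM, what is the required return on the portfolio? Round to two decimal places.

β_Jessop = 0.385 × 47.48% / 21.72% = 0.8416
β_Dray = 0.494 × 36.11% / 21.72% = 0.8213
β_Maddox = 0.872 × 34.34% / 21.72% = 1.3787
β_Eskola = 0.795 × 37.37% / 21.72% = 1.3678
β_P = Σ w_i β_i = 0.36×0.8416 + 0.23×0.8213 + 0.23×1.3787 + 0.18×1.3678 = 1.0552
MRP = 10.93% − 1.90% = 9.03%
E(R_P) = R_f + β_P × MRP = 1.90% + 1.0552 × 9.03% = 11.43%

11.43%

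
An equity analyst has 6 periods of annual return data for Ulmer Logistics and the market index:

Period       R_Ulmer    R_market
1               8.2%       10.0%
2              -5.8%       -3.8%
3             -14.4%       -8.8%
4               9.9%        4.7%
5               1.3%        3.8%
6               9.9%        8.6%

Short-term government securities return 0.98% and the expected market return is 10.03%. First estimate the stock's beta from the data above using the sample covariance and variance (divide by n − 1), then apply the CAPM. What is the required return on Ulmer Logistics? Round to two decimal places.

Mean R_i = (8.2 − 5.8 − 14.4 + 9.9 + 1.3 + 9.9) / 6 = 1.5167%
Mean R_m = (10.0 − 3.8 − 8.8 + 4.7 + 3.8 + 8.6) / 6 = 2.4167%
Σ(R_i − R̄_i)(R_m − R̄_m) = 345.3783  ⇒  Cov = 345.3783 / 5 = 69.0757
Σ(R_m − R̄_m)² = 267.3283  ⇒  Var(R_m) = 267.3283 / 5 = 53.4657
β = Cov / Var(R_m) = 69.0757 / 53.4657 = 1.2920
MRP = 10.03% − 0.98% = 9.05%
E(R) = R_f + β × MRP = 0.98% + 1.2920 × 9.05% = 12.67%

12.67%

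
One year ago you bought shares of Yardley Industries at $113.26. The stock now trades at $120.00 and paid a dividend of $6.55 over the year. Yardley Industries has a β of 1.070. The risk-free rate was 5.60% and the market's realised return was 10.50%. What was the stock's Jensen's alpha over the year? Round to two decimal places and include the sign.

Realised HPR = (P1 + D1 − P0) / P0 = (120.00 + 6.55 − 113.26) / 113.26 = 13.29 / 113.26 = 11.7341%
MRP = 10.50% − 5.60% = 4.90%
CAPM required = R_f + β·MRP = 5.60% + 1.070 × 4.90% = 10.84300%
α = realised − required = 11.7341% − 10.84300% = +0.89%

+0.89%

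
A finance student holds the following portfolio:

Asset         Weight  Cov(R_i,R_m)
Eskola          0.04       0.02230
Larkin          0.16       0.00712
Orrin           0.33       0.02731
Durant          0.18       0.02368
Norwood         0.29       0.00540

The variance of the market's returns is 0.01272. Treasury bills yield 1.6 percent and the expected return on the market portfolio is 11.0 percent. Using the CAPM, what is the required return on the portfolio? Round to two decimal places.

14.07%

β_Eskola = 0.02230 / 0.01272 = 1.7531
β_Larkin = 0.00712 / 0.01272 = 0.5597
β_Orrin = 0.02731 / 0.01272 = 2.1470
β_Durant = 0.02368 / 0.01272 = 1.8616
β_Norwood = 0.00540 / 0.01272 = 0.4245
β_P = Σ w_i β_i = 0.04×1.7531 + 0.16×0.5597 + 0.33×2.1470 + 0.18×1.8616 + 0.29×0.4245 = 1.3264
MRP = 11.0% − 1.6% = 9.40%
E(R_P) = R_f + β_P × MRP = 1.6% + 1.3264 × 9.4% = 14.07%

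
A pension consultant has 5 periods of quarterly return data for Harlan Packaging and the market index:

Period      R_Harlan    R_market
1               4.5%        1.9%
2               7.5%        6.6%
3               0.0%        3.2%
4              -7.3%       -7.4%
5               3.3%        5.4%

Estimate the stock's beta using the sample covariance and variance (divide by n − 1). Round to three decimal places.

Mean R_i = (4.5 + 7.5 + 0.0 − 7.3 + 3.3) / 5 = 1.6000%
Mean R_m = (1.9 + 6.6 + 3.2 − 7.4 + 5.4) / 5 = 1.9400%
Σ(R_i − R̄_i)(R_m − R̄_m) = 114.3700  ⇒  Cov = 114.3700 / 4 = 28.5925
Σ(R_m − R̄_m)² = 122.5120  ⇒  Var(R_m) = 122.5120 / 4 = 30.6280
β = Cov / Var(R_m) = 28.5925 / 30.6280 = 0.9335

0.934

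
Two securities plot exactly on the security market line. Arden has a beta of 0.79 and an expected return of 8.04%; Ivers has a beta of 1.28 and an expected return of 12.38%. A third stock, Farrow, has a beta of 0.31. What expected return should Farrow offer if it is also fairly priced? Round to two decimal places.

3.79%

MRP (SML slope) = (12.38% − 8.04%) / (1.28 − 0.79) = 4.34% / 0.49 = 8.8571%
R_f (intercept) = 8.04% − 0.79 × 8.8571% = 1.0429%
E(R_Farrow) = R_f + β × MRP = 1.0429% + 0.31 × 8.8571% = 3.79%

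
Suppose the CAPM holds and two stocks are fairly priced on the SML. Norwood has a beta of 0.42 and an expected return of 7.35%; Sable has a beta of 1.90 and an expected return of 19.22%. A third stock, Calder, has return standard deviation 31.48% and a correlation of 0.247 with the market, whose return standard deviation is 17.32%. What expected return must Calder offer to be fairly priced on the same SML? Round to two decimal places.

7.58%

MRP = (19.22% − 7.35%) / (1.90 − 0.42) = 8.0203%
R_f = 7.35% − 0.42 × 8.0203% = 3.9815%
β_Calder = ρ·σ_i/σ_m = 0.247 × 31.48 / 17.32 = 0.4489
E(R_Calder) = R_f + β × MRP = 3.9815% + 0.4489 × 8.0203% = 7.58%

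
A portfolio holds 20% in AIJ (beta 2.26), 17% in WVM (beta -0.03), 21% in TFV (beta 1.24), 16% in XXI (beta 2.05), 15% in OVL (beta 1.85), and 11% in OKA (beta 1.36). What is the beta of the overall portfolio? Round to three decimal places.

1.462

β_P = Σ w_i β_i = 0.20×2.26 + 0.17×-0.03 + 0.21×1.24 + 0.16×2.05 + 0.15×1.85 + 0.11×1.36 = 1.4624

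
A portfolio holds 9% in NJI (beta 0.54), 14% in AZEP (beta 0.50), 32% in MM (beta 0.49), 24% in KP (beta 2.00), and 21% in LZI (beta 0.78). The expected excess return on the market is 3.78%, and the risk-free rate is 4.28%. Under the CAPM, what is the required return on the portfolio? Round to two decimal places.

7.75%

β_P = Σ w_i β_i = 0.09×0.54 + 0.14×0.50 + 0.32×0.49 + 0.24×2.00 + 0.21×0.78 = 0.9192
E(R_P) = R_f + β_P × MRP = 4.28% + 0.9192 × 3.78% = 7.75%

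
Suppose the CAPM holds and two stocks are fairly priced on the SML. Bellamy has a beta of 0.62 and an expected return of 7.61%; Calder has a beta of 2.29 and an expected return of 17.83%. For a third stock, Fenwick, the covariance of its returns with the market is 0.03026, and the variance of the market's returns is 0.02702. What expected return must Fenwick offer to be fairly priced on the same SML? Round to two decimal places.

MRP = (17.83% − 7.61%) / (2.29 − 0.62) = 6.1198%
R_f = 7.61% − 0.62 × 6.1198% = 3.8157%
β_Fenwick = Cov / Var(R_m) = 0.03026 / 0.02702 = 1.1199
E(R_Fenwick) = R_f + β × MRP = 3.8157% + 1.1199 × 6.1198% = 10.67%

10.67%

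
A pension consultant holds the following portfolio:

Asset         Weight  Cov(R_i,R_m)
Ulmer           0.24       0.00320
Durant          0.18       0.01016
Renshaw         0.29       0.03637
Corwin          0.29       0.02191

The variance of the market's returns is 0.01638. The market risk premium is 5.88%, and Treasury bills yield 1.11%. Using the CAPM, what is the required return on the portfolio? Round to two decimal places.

8.11%

β_Ulmer = 0.00320 / 0.01638 = 0.1954
β_Durant = 0.01016 / 0.01638 = 0.6203
β_Renshaw = 0.03637 / 0.01638 = 2.2204
β_Corwin = 0.02191 / 0.01638 = 1.3376
β_P = Σ w_i β_i = 0.24×0.1954 + 0.18×0.6203 + 0.29×2.2204 + 0.29×1.3376 = 1.1904
E(R_P) = R_f + β_P × MRP = 1.11% + 1.1904 × 5.88% = 8.11%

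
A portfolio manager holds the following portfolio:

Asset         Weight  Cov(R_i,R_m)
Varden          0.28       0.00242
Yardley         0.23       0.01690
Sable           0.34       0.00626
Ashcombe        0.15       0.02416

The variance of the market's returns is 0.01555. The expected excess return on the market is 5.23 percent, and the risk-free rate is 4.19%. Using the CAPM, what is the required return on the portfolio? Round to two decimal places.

β_Varden = 0.00242 / 0.01555 = 0.1556
β_Yardley = 0.01690 / 0.01555 = 1.0868
β_Sable = 0.00626 / 0.01555 = 0.4026
β_Ashcombe = 0.02416 / 0.01555 = 1.5537
β_P = Σ w_i β_i = 0.28×0.1556 + 0.23×1.0868 + 0.34×0.4026 + 0.15×1.5537 = 0.6635
E(R_P) = R_f + β_P × MRP = 4.19% + 0.6635 × 5.23% = 7.66%

7.66%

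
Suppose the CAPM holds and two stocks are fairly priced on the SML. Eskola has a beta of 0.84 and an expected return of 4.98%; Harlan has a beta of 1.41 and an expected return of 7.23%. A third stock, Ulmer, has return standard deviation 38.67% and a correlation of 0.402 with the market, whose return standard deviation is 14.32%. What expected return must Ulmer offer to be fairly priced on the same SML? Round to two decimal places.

5.95%

MRP = (7.23% − 4.98%) / (1.41 − 0.84) = 3.9474%
R_f = 4.98% − 0.84 × 3.9474% = 1.6642%
β_Ulmer = ρ·σ_i/σ_m = 0.402 × 38.67 / 14.32 = 1.0856
E(R_Ulmer) = R_f + β × MRP = 1.6642% + 1.0856 × 3.9474% = 5.95%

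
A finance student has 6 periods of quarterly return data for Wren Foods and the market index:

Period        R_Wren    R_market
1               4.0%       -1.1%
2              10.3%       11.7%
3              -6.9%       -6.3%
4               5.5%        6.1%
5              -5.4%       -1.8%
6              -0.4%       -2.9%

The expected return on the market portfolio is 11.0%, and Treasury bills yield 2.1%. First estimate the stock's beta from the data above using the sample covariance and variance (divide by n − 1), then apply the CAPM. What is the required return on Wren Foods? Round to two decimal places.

Mean R_i = (4.0 + 10.3 − 6.9 + 5.5 − 5.4 − 0.4) / 6 = 1.1833%
Mean R_m = (-1.1 + 11.7 − 6.3 + 6.1 − 1.8 − 2.9) / 6 = 0.9500%
Σ(R_i − R̄_i)(R_m − R̄_m) = 197.2650  ⇒  Cov = 197.2650 / 5 = 39.4530
Σ(R_m − R̄_m)² = 221.2350  ⇒  Var(R_m) = 221.2350 / 5 = 44.2470
β = Cov / Var(R_m) = 39.4530 / 44.2470 = 0.8917
MRP = 11.0% − 2.1% = 8.90%
E(R) = R_f + β × MRP = 2.1% + 0.8917 × 8.9% = 10.04%

10.04%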